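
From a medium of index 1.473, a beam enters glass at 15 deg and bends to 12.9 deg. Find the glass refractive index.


Apply Snell's law: n1 * sin(theta1) = n2 * sin(theta2)
  n2 = n1 * sin(theta1) / sin(theta2)
  sin(15) = 0.258819
  sin(12.9) = 0.22325
  n2 = 1.473 * 0.258819 / 0.22325 = 1.7077

1.7077


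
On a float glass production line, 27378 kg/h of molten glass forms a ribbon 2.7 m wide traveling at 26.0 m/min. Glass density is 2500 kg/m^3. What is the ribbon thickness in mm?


Ribbon cross-section from mass balance:
  Volume rate = throughput / density = 27378 / 2500 = 10.9512 m^3/h
  thickness = volume rate / (speed * 60 * width), i.e.
  thickness = throughput / (60 * speed * width * density) * 1000
  thickness = 27378 / (60 * 26.0 * 2.7 * 2500) * 1000 = 2.6 mm

2.6 mm


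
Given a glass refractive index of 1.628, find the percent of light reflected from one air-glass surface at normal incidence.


Fresnel reflectance at normal incidence:
  R = ((n - 1)/(n + 1))^2
  (n - 1)/(n + 1) = (1.628 - 1)/(1.628 + 1) = 0.238965
  R = 0.238965^2 = 0.0571043
  R(%) = 0.0571043 * 100 = 5.71%

5.71%


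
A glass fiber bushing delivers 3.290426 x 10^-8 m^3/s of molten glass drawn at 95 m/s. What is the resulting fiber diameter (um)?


Cross-sectional area from continuity:
  A = Q / v = 3.290426 x 10^-8 / 95 = 3.463606 x 10^-10 m^2
Diameter from circular cross-section:
  d = sqrt(4A / pi) * 10^6 (m -> um)
  d = sqrt(4 * 3.463606 x 10^-10 / pi) * 10^6 = 21.0 um

21.0 um


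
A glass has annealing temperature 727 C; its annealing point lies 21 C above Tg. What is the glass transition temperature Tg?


Rearrange T_anneal = Tg + offset for Tg:
  Tg = T_anneal - offset = 727 - 21 = 706 C

706 C


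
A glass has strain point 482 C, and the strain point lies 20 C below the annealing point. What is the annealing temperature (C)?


T_anneal = T_strain + gap:
  T_anneal = 482 + 20 = 502 C

502 C


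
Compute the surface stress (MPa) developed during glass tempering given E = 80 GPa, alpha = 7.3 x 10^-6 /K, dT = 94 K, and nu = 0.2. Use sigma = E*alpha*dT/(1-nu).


Tempering stress: sigma = E * alpha * dT / (1 - nu)
  E (MPa) = 80 * 1000 = 80000
  Numerator = 80000 * (7.3 x 10^-6) * 94 = 54.896
  Denominator = 1 - 0.2 = 0.8
  sigma = 54.896 / 0.8 = 68.6 MPa

68.6 MPa


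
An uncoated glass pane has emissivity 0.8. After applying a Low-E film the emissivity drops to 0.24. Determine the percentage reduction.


Percentage reduction = (1 - coated/uncoated) * 100
  Ratio = 0.24 / 0.8 = 0.3
  Reduction = (1 - 0.3) * 100 = 70.0%

70.0%


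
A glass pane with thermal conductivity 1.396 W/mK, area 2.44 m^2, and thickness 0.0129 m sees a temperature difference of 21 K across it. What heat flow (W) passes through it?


Fourier's law: Q = k * A * dT / t
  Q = 1.396 * 2.44 * 21 / 0.0129
  Q = 71.53104 / 0.0129 = 5545 W

5545 W


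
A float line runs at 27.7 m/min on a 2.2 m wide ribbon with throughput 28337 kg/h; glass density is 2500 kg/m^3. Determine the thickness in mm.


Ribbon cross-section from mass balance:
  Volume rate = throughput / density = 28337 / 2500 = 11.3348 m^3/h
  thickness = volume rate / (speed * 60 * width), i.e.
  thickness = throughput / (60 * speed * width * density) * 1000
  thickness = 28337 / (60 * 27.7 * 2.2 * 2500) * 1000 = 3.1 mm

3.1 mm


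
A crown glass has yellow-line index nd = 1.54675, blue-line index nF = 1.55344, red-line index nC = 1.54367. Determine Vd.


Abbe number formula: Vd = (nd - 1) / (nF - nC)
  nd - 1 = 1.54675 - 1 = 0.54675
  nF - nC = 1.55344 - 1.54367 = 0.00977
  Vd = 0.54675 / 0.00977 = 55.96

55.96


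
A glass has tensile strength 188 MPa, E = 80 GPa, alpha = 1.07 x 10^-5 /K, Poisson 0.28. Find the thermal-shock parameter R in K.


Thermal shock resistance: R = sigma * (1 - nu) / (E * alpha)
  Numerator = 188 * (1 - 0.28) = 135.36
  Denominator = 80 * 1000 * (1.07 x 10^-5) = 0.856
  R = 135.36 / 0.856 = 158.1 K

158.1 K


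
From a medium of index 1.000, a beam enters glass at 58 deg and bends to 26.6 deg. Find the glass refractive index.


Apply Snell's law: n1 * sin(theta1) = n2 * sin(theta2)
  n2 = n1 * sin(theta1) / sin(theta2)
  sin(58) = 0.848048
  sin(26.6) = 0.447759
  n2 = 1.000 * 0.848048 / 0.447759 = 1.894

1.894


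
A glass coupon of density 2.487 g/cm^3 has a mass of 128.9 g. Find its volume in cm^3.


Rearrange rho = m / V:
  V = m / rho
  V = 128.9 / 2.487 = 51.83 cm^3

51.83 cm^3


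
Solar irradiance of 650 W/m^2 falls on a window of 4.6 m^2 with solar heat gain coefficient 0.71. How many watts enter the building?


Solar heat gain: Q = Area * SHGC * Irradiance
  Q = 4.6 * 0.71 * 650 = 2122.9 W

2122.9 W


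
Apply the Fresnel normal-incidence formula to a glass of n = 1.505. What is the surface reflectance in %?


Fresnel reflectance at normal incidence:
  R = ((n - 1)/(n + 1))^2
  (n - 1)/(n + 1) = (1.505 - 1)/(1.505 + 1) = 0.201597
  R = 0.201597^2 = 0.0406414
  R(%) = 0.0406414 * 100 = 4.064%

4.064%


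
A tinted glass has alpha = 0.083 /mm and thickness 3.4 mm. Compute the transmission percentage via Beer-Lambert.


Beer-Lambert law: T = exp(-alpha * thickness)
  exponent = -0.083 * 3.4 = -0.2822
  T = exp(-0.2822) = 0.7541
  Percentage = 0.7541 * 100 = 75.41%

75.41%


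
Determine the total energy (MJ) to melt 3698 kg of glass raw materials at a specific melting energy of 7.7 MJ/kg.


Total energy = mass * specific energy
  E = 3698 * 7.7 = 28474.6 MJ

28474.6 MJ


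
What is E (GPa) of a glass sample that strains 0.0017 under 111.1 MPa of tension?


Young's modulus: E = stress / strain
  E = 111.1 MPa / 0.0017 = 65352.94 MPa
Convert to GPa: 65352.94 / 1000 = 65.35 GPa

65.35 GPa


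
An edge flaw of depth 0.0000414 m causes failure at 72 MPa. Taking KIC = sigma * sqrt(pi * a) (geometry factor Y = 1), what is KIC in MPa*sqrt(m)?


Fracture toughness: KIC = sigma * sqrt(pi * a)
  pi * a = pi * 0.0000414 = 0.000130062
  sqrt(pi * a) = 0.011404
  KIC = 72 * 0.011404 = 0.821 MPa*sqrt(m)

0.821 MPa*sqrt(m)


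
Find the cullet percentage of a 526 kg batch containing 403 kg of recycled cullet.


Cullet ratio = (cullet mass / total batch mass) * 100
  Ratio = 403 / 526 * 100 = 76.62%

76.62%


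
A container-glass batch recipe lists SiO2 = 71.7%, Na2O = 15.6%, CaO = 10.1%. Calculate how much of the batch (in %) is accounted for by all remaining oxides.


Sum the three major oxides:
  SiO2 + Na2O + CaO = 71.7 + 15.6 + 10.1 = 97.4%
Subtract from 100%:
  Others = 100 - 97.4 = 2.6%

2.6%


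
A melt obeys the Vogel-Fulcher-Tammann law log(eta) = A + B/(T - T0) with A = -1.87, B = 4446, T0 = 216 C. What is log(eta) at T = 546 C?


VFT equation: log(eta) = A + B / (T - T0)
  T - T0 = 546 - 216 = 330
  B / (T - T0) = 4446 / 330 = 13.473
  log(eta) = -1.87 + 13.473 = 11.603

11.603


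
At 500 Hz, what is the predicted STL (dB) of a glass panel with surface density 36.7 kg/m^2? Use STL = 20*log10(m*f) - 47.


Mass law: STL = 20 * log10(m * f) - 47
  m * f = 36.7 * 500 = 18350
  log10(18350) = 4.26364
  STL = 20 * 4.26364 - 47 = 85.2728 - 47 = 38.3 dB

38.3 dB


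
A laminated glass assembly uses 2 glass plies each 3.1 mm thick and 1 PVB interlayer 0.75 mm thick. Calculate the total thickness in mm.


Total thickness = glass contribution + PVB contribution
  Glass: 2 * 3.1 = 6.2 mm
  PVB: 1 * 0.75 = 0.75 mm
  Total = 6.2 + 0.75 = 6.95 mm

6.95 mm


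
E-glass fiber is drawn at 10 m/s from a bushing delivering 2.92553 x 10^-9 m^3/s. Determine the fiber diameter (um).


Cross-sectional area from continuity:
  A = Q / v = 2.92553 x 10^-9 / 10 = 2.92553 x 10^-10 m^2
Diameter from circular cross-section:
  d = sqrt(4A / pi) * 10^6 (m -> um)
  d = sqrt(4 * 2.92553 x 10^-10 / pi) * 10^6 = 19.3 um

19.3 um


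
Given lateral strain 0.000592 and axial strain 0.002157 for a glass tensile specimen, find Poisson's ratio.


Poisson's ratio: nu = lateral strain / axial strain
  nu = 0.000592 / 0.002157 = 0.2745

0.2745


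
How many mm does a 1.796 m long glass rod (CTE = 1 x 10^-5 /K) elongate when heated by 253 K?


Thermal expansion formula: dL = alpha * L0 * dT
  dL = (1 x 10^-5) * 1.796 * 253 = 0.00454388 m
Convert to mm: 0.00454388 * 1000 = 4.5439 mm

4.5439 mm


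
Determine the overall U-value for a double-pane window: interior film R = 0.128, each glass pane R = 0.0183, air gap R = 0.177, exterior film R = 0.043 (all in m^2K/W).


Total thermal resistance (series):
  R_total = R_in + R_glass + R_air + R_glass + R_out
  R_total = 0.128 + 0.0183 + 0.177 + 0.0183 + 0.043 = 0.3846 m^2K/W
U-value = 1 / R_total = 1 / 0.3846 = 2.6 W/m^2K

2.6 W/m^2K


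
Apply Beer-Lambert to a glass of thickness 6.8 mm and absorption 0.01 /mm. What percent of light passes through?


Beer-Lambert law: T = exp(-alpha * thickness)
  exponent = -0.01 * 6.8 = -0.068
  T = exp(-0.068) = 0.9343
  Percentage = 0.9343 * 100 = 93.43%

93.43%


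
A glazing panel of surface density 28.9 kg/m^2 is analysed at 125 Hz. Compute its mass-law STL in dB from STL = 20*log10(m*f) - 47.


Mass law: STL = 20 * log10(m * f) - 47
  m * f = 28.9 * 125 = 3612.5
  log10(3612.5) = 3.55781
  STL = 20 * 3.55781 - 47 = 71.1562 - 47 = 24.2 dB

24.2 dB


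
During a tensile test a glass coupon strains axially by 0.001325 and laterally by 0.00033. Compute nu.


Poisson's ratio: nu = lateral strain / axial strain
  nu = 0.00033 / 0.001325 = 0.2491

0.2491


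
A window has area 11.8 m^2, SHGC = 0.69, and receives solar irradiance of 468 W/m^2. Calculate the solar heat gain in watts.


Solar heat gain: Q = Area * SHGC * Irradiance
  Q = 11.8 * 0.69 * 468 = 3810.5 W

3810.5 W


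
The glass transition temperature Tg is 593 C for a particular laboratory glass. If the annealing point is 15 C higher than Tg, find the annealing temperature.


The annealing temperature is Tg plus the offset:
  T_anneal = 593 + 15 = 608 C

608 C


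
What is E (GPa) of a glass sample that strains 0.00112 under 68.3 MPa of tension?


Young's modulus: E = stress / strain
  E = 68.3 MPa / 0.00112 = 60982.14 MPa
Convert to GPa: 60982.14 / 1000 = 60.98 GPa

60.98 GPa


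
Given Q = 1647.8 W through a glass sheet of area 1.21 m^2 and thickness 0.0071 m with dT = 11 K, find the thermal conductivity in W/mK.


Fourier's law rearranged: k = Q * t / (A * dT)
  Numerator = 1647.8 * 0.0071 = 11.69938
  Denominator = 1.21 * 11 = 13.31
  k = 11.69938 / 13.31 = 0.879 W/mK

0.879 W/mK


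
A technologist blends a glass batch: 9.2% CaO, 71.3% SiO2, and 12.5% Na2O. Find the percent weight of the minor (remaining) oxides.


Sum the three major oxides:
  SiO2 + Na2O + CaO = 71.3 + 12.5 + 9.2 = 93.0%
Subtract from 100%:
  Others = 100 - 93.0 = 7.0%

7.0%


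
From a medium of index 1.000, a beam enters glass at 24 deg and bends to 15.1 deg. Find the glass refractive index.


Apply Snell's law: n1 * sin(theta1) = n2 * sin(theta2)
  n2 = n1 * sin(theta1) / sin(theta2)
  sin(24) = 0.406737
  sin(15.1) = 0.260505
  n2 = 1.000 * 0.406737 / 0.260505 = 1.5613

1.5613


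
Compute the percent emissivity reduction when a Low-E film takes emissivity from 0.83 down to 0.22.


Percentage reduction = (1 - coated/uncoated) * 100
  Ratio = 0.22 / 0.83 = 0.2651
  Reduction = (1 - 0.2651) * 100 = 73.5%

73.5%


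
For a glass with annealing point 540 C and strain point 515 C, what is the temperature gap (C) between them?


Gap = T_anneal - T_strain:
  gap = 540 - 515 = 25 C

25 C


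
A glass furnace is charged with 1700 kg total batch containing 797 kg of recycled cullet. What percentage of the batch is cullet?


Cullet ratio = (cullet mass / total batch mass) * 100
  Ratio = 797 / 1700 * 100 = 46.88%

46.88%


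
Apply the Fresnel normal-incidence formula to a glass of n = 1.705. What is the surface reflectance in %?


Fresnel reflectance at normal incidence:
  R = ((n - 1)/(n + 1))^2
  (n - 1)/(n + 1) = (1.705 - 1)/(1.705 + 1) = 0.260628
  R = 0.260628^2 = 0.067927
  R(%) = 0.067927 * 100 = 6.793%

6.793%


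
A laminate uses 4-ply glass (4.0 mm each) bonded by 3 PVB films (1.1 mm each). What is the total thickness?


Total thickness = glass contribution + PVB contribution
  Glass: 4 * 4.0 = 16.0 mm
  PVB: 3 * 1.1 = 3.3 mm
  Total = 16.0 + 3.3 = 19.3 mm

19.3 mm


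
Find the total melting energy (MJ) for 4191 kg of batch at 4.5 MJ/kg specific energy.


Total energy = mass * specific energy
  E = 4191 * 4.5 = 18859.5 MJ

18859.5 MJ


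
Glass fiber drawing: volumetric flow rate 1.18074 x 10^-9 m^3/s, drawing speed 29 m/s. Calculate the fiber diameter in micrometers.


Cross-sectional area from continuity:
  A = Q / v = 1.18074 x 10^-9 / 29 = 4.071517 x 10^-11 m^2
Diameter from circular cross-section:
  d = sqrt(4A / pi) * 10^6 (m -> um)
  d = sqrt(4 * 4.071517 x 10^-11 / pi) * 10^6 = 7.2 um

7.2 um


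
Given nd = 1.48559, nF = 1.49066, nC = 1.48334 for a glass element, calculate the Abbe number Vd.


Abbe number formula: Vd = (nd - 1) / (nF - nC)
  nd - 1 = 1.48559 - 1 = 0.48559
  nF - nC = 1.49066 - 1.48334 = 0.00732
  Vd = 0.48559 / 0.00732 = 66.34

66.34


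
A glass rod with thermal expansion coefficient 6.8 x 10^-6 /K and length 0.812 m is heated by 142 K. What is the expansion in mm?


Thermal expansion formula: dL = alpha * L0 * dT
  dL = (6.8 x 10^-6) * 0.812 * 142 = 0.00078407 m
Convert to mm: 0.00078407 * 1000 = 0.7841 mm

0.7841 mm


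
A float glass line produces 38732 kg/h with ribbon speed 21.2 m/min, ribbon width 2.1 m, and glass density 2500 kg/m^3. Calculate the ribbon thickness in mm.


Ribbon cross-section from mass balance:
  Volume rate = throughput / density = 38732 / 2500 = 15.4928 m^3/h
  thickness = volume rate / (speed * 60 * width), i.e.
  thickness = throughput / (60 * speed * width * density) * 1000
  thickness = 38732 / (60 * 21.2 * 2.1 * 2500) * 1000 = 5.8 mm

5.8 mm


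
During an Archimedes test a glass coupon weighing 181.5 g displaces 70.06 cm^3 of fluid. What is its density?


Use the definition of density:
  rho = mass / volume
  rho = 181.5 / 70.06 = 2.591 g/cm^3

2.591 g/cm^3


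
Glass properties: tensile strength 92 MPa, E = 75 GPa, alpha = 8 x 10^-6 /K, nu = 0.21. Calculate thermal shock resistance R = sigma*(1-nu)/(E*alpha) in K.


Thermal shock resistance: R = sigma * (1 - nu) / (E * alpha)
  Numerator = 92 * (1 - 0.21) = 72.68
  Denominator = 75 * 1000 * (8 x 10^-6) = 0.6
  R = 72.68 / 0.6 = 121.1 K

121.1 K


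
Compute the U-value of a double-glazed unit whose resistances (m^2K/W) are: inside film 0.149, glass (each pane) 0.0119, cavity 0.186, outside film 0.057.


Total thermal resistance (series):
  R_total = R_in + R_glass + R_air + R_glass + R_out
  R_total = 0.149 + 0.0119 + 0.186 + 0.0119 + 0.057 = 0.4158 m^2K/W
U-value = 1 / R_total = 1 / 0.4158 = 2.405 W/m^2K

2.405 W/m^2K


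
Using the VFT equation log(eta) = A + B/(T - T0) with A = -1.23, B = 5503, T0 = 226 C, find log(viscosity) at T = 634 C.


VFT equation: log(eta) = A + B / (T - T0)
  T - T0 = 634 - 226 = 408
  B / (T - T0) = 5503 / 408 = 13.488
  log(eta) = -1.23 + 13.488 = 12.258

12.258


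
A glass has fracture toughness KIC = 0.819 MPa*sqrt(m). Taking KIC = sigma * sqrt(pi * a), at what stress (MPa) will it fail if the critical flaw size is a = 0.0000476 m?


Rearrange KIC = sigma * sqrt(pi * a):
  sigma = KIC / sqrt(pi * a)
  sqrt(pi * 0.0000476) = 0.012229
  sigma = 0.819 / 0.012229 = 66.97 MPa

66.97 MPa


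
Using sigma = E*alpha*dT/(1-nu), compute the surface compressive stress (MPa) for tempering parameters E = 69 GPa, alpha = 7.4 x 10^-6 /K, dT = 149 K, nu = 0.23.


Tempering stress: sigma = E * alpha * dT / (1 - nu)
  E (MPa) = 69 * 1000 = 69000
  Numerator = 69000 * (7.4 x 10^-6) * 149 = 76.0794
  Denominator = 1 - 0.23 = 0.77
  sigma = 76.0794 / 0.77 = 98.8 MPa

98.8 MPa


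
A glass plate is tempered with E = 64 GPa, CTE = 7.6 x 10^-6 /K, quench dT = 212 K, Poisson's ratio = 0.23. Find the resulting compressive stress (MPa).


Tempering stress: sigma = E * alpha * dT / (1 - nu)
  E (MPa) = 64 * 1000 = 64000
  Numerator = 64000 * (7.6 x 10^-6) * 212 = 103.1168
  Denominator = 1 - 0.23 = 0.77
  sigma = 103.1168 / 0.77 = 133.9 MPa

133.9 MPa


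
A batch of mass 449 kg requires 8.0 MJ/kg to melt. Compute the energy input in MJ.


Total energy = mass * specific energy
  E = 449 * 8.0 = 3592 MJ

3592 MJ


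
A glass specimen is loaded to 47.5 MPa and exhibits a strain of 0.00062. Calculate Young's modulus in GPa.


Young's modulus: E = stress / strain
  E = 47.5 MPa / 0.00062 = 76612.9 MPa
Convert to GPa: 76612.9 / 1000 = 76.61 GPa

76.61 GPa


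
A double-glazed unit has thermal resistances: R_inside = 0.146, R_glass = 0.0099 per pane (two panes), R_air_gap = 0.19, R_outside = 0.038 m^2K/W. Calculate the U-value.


Total thermal resistance (series):
  R_total = R_in + R_glass + R_air + R_glass + R_out
  R_total = 0.146 + 0.0099 + 0.19 + 0.0099 + 0.038 = 0.3938 m^2K/W
U-value = 1 / R_total = 1 / 0.3938 = 2.539 W/m^2K

2.539 W/m^2K


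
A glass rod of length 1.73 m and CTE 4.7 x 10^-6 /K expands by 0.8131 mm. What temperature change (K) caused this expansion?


Rearrange dL = alpha * L0 * dT for dT:
  dT = dL / (alpha * L0)
  dL (m) = 0.8131 / 1000 = 0.0008131
  dT = 0.0008131 / ((4.7 x 10^-6) * 1.73) = 100.0 K

100.0 K


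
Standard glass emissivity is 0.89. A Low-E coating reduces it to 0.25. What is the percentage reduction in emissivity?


Percentage reduction = (1 - coated/uncoated) * 100
  Ratio = 0.25 / 0.89 = 0.2809
  Reduction = (1 - 0.2809) * 100 = 71.9%

71.9%


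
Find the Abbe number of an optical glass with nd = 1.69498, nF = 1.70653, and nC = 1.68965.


Abbe number formula: Vd = (nd - 1) / (nF - nC)
  nd - 1 = 1.69498 - 1 = 0.69498
  nF - nC = 1.70653 - 1.68965 = 0.01688
  Vd = 0.69498 / 0.01688 = 41.17

41.17


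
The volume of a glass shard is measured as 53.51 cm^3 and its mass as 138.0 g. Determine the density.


Use the definition of density:
  rho = mass / volume
  rho = 138.0 / 53.51 = 2.579 g/cm^3

2.579 g/cm^3


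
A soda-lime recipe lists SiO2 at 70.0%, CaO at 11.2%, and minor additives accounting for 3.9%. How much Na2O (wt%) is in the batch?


Pieces sum to 100%:
  Na2O = 100 - (SiO2 + CaO + others)
  Na2O = 100 - (70.0 + 11.2 + 3.9) = 14.9%

14.9%


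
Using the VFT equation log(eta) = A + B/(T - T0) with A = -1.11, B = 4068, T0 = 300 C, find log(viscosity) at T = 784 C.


VFT equation: log(eta) = A + B / (T - T0)
  T - T0 = 784 - 300 = 484
  B / (T - T0) = 4068 / 484 = 8.405
  log(eta) = -1.11 + 8.405 = 7.295

7.295


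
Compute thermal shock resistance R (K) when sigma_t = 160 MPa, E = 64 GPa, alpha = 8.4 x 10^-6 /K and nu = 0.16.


Thermal shock resistance: R = sigma * (1 - nu) / (E * alpha)
  Numerator = 160 * (1 - 0.16) = 134.4
  Denominator = 64 * 1000 * (8.4 x 10^-6) = 0.5376
  R = 134.4 / 0.5376 = 250.0 K

250.0 K


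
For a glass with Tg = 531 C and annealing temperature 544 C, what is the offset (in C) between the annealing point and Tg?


Offset = T_anneal - Tg:
  offset = 544 - 531 = 13 C

13 C


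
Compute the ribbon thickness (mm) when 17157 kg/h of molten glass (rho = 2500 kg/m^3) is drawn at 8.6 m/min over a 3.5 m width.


Ribbon cross-section from mass balance:
  Volume rate = throughput / density = 17157 / 2500 = 6.8628 m^3/h
  thickness = volume rate / (speed * 60 * width), i.e.
  thickness = throughput / (60 * speed * width * density) * 1000
  thickness = 17157 / (60 * 8.6 * 3.5 * 2500) * 1000 = 3.8 mm

3.8 mm


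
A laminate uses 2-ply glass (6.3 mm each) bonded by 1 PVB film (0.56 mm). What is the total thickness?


Total thickness = glass contribution + PVB contribution
  Glass: 2 * 6.3 = 12.6 mm
  PVB: 1 * 0.56 = 0.56 mm
  Total = 12.6 + 0.56 = 13.16 mm

13.16 mm


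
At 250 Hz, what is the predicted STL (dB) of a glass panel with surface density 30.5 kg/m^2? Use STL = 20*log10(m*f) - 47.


Mass law: STL = 20 * log10(m * f) - 47
  m * f = 30.5 * 250 = 7625
  log10(7625) = 3.88224
  STL = 20 * 3.88224 - 47 = 77.6448 - 47 = 30.6 dB

30.6 dB


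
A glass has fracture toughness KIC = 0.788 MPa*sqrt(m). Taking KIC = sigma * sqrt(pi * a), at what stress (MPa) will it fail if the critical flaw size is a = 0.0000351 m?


Rearrange KIC = sigma * sqrt(pi * a):
  sigma = KIC / sqrt(pi * a)
  sqrt(pi * 0.0000351) = 0.010501
  sigma = 0.788 / 0.010501 = 75.04 MPa

75.04 MPa


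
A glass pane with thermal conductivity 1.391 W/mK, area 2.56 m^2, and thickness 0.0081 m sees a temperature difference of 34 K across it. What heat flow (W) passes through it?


Fourier's law: Q = k * A * dT / t
  Q = 1.391 * 2.56 * 34 / 0.0081
  Q = 121.07264 / 0.0081 = 14947.2 W

14947.2 W


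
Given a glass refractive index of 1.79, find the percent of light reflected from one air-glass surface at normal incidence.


Fresnel reflectance at normal incidence:
  R = ((n - 1)/(n + 1))^2
  (n - 1)/(n + 1) = (1.79 - 1)/(1.79 + 1) = 0.283154
  R = 0.283154^2 = 0.0801762
  R(%) = 0.0801762 * 100 = 8.018%

8.018%


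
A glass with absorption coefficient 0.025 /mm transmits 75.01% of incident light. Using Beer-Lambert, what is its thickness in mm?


Rearrange T = exp(-alpha * thickness):
  thickness = -ln(T) / alpha
  T = 75.01/100 = 0.7501
  ln(T) = -0.28755
  -ln(T) = 0.28755
  thickness = 0.28755 / 0.025 = 11.5 mm

11.5 mm


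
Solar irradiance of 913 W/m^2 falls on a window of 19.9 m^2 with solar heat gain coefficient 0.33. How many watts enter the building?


Solar heat gain: Q = Area * SHGC * Irradiance
  Q = 19.9 * 0.33 * 913 = 5995.7 W

5995.7 W


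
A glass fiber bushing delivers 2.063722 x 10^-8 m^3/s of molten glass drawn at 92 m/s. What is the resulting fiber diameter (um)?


Cross-sectional area from continuity:
  A = Q / v = 2.063722 x 10^-8 / 92 = 2.243176 x 10^-10 m^2
Diameter from circular cross-section:
  d = sqrt(4A / pi) * 10^6 (m -> um)
  d = sqrt(4 * 2.243176 x 10^-10 / pi) * 10^6 = 16.9 um

16.9 um


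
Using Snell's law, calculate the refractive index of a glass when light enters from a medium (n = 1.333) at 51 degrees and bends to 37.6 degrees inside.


Apply Snell's law: n1 * sin(theta1) = n2 * sin(theta2)
  n2 = n1 * sin(theta1) / sin(theta2)
  sin(51) = 0.777146
  sin(37.6) = 0.610145
  n2 = 1.333 * 0.777146 / 0.610145 = 1.6979

1.6979


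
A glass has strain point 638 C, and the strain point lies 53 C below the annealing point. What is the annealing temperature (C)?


T_anneal = T_strain + gap:
  T_anneal = 638 + 53 = 691 C

691 C


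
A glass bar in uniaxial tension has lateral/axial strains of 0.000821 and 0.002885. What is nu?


Poisson's ratio: nu = lateral strain / axial strain
  nu = 0.000821 / 0.002885 = 0.2846

0.2846


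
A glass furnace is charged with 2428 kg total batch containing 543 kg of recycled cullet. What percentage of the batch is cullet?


Cullet ratio = (cullet mass / total batch mass) * 100
  Ratio = 543 / 2428 * 100 = 22.36%

22.36%


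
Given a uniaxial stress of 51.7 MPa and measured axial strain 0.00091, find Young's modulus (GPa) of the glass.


Young's modulus: E = stress / strain
  E = 51.7 MPa / 0.00091 = 56813.19 MPa
Convert to GPa: 56813.19 / 1000 = 56.81 GPa

56.81 GPa


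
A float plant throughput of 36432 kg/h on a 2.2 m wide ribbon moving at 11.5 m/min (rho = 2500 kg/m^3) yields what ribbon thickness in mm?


Ribbon cross-section from mass balance:
  Volume rate = throughput / density = 36432 / 2500 = 14.5728 m^3/h
  thickness = volume rate / (speed * 60 * width), i.e.
  thickness = throughput / (60 * speed * width * density) * 1000
  thickness = 36432 / (60 * 11.5 * 2.2 * 2500) * 1000 = 9.6 mm

9.6 mm


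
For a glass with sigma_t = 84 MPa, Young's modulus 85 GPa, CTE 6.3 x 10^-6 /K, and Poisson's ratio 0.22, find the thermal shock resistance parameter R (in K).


Thermal shock resistance: R = sigma * (1 - nu) / (E * alpha)
  Numerator = 84 * (1 - 0.22) = 65.52
  Denominator = 85 * 1000 * (6.3 x 10^-6) = 0.5355
  R = 65.52 / 0.5355 = 122.4 K

122.4 K


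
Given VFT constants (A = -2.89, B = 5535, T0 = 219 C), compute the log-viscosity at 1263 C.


VFT equation: log(eta) = A + B / (T - T0)
  T - T0 = 1263 - 219 = 1044
  B / (T - T0) = 5535 / 1044 = 5.302
  log(eta) = -2.89 + 5.302 = 2.412

2.412


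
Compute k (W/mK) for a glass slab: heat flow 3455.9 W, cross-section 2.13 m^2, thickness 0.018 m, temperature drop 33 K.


Fourier's law rearranged: k = Q * t / (A * dT)
  Numerator = 3455.9 * 0.018 = 62.2062
  Denominator = 2.13 * 33 = 70.29
  k = 62.2062 / 70.29 = 0.885 W/mK

0.885 W/mK


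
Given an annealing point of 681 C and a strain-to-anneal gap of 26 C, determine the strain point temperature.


Strain point = annealing point - difference:
  T_strain = 681 - 26 = 655 C

655 C


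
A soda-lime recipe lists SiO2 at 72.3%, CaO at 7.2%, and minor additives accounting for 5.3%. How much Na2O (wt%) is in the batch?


Pieces sum to 100%:
  Na2O = 100 - (SiO2 + CaO + others)
  Na2O = 100 - (72.3 + 7.2 + 5.3) = 15.2%

15.2%


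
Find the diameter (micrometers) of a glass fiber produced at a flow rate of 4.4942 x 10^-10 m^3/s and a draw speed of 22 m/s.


Cross-sectional area from continuity:
  A = Q / v = 4.4942 x 10^-10 / 22 = 2.042818 x 10^-11 m^2
Diameter from circular cross-section:
  d = sqrt(4A / pi) * 10^6 (m -> um)
  d = sqrt(4 * 2.042818 x 10^-11 / pi) * 10^6 = 5.1 um

5.1 um


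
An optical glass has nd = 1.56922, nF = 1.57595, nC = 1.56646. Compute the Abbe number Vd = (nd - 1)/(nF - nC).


Abbe number formula: Vd = (nd - 1) / (nF - nC)
  nd - 1 = 1.56922 - 1 = 0.56922
  nF - nC = 1.57595 - 1.56646 = 0.00949
  Vd = 0.56922 / 0.00949 = 59.98

59.98


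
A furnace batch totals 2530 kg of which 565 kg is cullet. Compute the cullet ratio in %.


Cullet ratio = (cullet mass / total batch mass) * 100
  Ratio = 565 / 2530 * 100 = 22.33%

22.33%


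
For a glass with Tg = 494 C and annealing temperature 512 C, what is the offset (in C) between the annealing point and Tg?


Offset = T_anneal - Tg:
  offset = 512 - 494 = 18 C

18 C


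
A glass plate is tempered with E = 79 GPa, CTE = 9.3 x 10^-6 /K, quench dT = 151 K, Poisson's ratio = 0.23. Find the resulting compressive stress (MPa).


Tempering stress: sigma = E * alpha * dT / (1 - nu)
  E (MPa) = 79 * 1000 = 79000
  Numerator = 79000 * (9.3 x 10^-6) * 151 = 110.9397
  Denominator = 1 - 0.23 = 0.77
  sigma = 110.9397 / 0.77 = 144.1 MPa

144.1 MPa


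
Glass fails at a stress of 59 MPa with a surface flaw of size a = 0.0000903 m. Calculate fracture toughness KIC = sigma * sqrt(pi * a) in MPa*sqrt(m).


Fracture toughness: KIC = sigma * sqrt(pi * a)
  pi * a = pi * 0.0000903 = 0.000283686
  sqrt(pi * a) = 0.016843
  KIC = 59 * 0.016843 = 0.994 MPa*sqrt(m)

0.994 MPa*sqrt(m)


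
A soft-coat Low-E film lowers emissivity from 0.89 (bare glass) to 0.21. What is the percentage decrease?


Percentage reduction = (1 - coated/uncoated) * 100
  Ratio = 0.21 / 0.89 = 0.236
  Reduction = (1 - 0.236) * 100 = 76.4%

76.4%


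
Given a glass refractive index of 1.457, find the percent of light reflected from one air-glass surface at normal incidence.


Fresnel reflectance at normal incidence:
  R = ((n - 1)/(n + 1))^2
  (n - 1)/(n + 1) = (1.457 - 1)/(1.457 + 1) = 0.185999
  R = 0.185999^2 = 0.0345956
  R(%) = 0.0345956 * 100 = 3.46%

3.46%


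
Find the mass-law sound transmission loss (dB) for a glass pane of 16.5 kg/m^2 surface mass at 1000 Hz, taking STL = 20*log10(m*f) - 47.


Mass law: STL = 20 * log10(m * f) - 47
  m * f = 16.5 * 1000 = 16500
  log10(16500) = 4.21748
  STL = 20 * 4.21748 - 47 = 84.3496 - 47 = 37.3 dB

37.3 dB


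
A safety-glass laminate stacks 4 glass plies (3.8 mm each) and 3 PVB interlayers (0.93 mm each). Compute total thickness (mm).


Total thickness = glass contribution + PVB contribution
  Glass: 4 * 3.8 = 15.2 mm
  PVB: 3 * 0.93 = 2.79 mm
  Total = 15.2 + 2.79 = 17.99 mm

17.99 mm


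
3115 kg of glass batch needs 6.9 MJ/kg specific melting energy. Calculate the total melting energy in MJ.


Total energy = mass * specific energy
  E = 3115 * 6.9 = 21493.5 MJ

21493.5 MJ


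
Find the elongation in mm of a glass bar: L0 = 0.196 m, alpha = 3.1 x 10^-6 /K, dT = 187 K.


Thermal expansion formula: dL = alpha * L0 * dT
  dL = (3.1 x 10^-6) * 0.196 * 187 = 0.00011362 m
Convert to mm: 0.00011362 * 1000 = 0.1136 mm

0.1136 mm


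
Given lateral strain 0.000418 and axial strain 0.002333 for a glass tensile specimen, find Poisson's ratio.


Poisson's ratio: nu = lateral strain / axial strain
  nu = 0.000418 / 0.002333 = 0.1792

0.1792


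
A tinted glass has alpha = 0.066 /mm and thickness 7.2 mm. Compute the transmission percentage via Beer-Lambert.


Beer-Lambert law: T = exp(-alpha * thickness)
  exponent = -0.066 * 7.2 = -0.4752
  T = exp(-0.4752) = 0.6218
  Percentage = 0.6218 * 100 = 62.18%

62.18%


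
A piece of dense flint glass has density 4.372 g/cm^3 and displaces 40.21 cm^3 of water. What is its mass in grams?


Rearrange rho = m / V:
  m = rho * V
  m = 4.372 * 40.21 = 175.798 g

175.798 g


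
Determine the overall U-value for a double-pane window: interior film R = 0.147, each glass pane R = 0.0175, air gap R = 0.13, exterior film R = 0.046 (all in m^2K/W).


Total thermal resistance (series):
  R_total = R_in + R_glass + R_air + R_glass + R_out
  R_total = 0.147 + 0.0175 + 0.13 + 0.0175 + 0.046 = 0.358 m^2K/W
U-value = 1 / R_total = 1 / 0.358 = 2.793 W/m^2K

2.793 W/m^2K


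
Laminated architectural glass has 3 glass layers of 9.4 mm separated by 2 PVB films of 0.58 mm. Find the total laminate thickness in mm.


Total thickness = glass contribution + PVB contribution
  Glass: 3 * 9.4 = 28.2 mm
  PVB: 2 * 0.58 = 1.16 mm
  Total = 28.2 + 1.16 = 29.36 mm

29.36 mm


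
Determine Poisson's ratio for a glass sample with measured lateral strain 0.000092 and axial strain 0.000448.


Poisson's ratio: nu = lateral strain / axial strain
  nu = 0.000092 / 0.000448 = 0.2054

0.2054


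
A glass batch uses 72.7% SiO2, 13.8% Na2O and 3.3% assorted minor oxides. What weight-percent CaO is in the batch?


Pieces sum to 100%:
  CaO = 100 - (SiO2 + Na2O + others)
  CaO = 100 - (72.7 + 13.8 + 3.3) = 10.2%

10.2%


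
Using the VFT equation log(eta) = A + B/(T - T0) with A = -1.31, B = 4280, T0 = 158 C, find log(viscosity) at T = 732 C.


VFT equation: log(eta) = A + B / (T - T0)
  T - T0 = 732 - 158 = 574
  B / (T - T0) = 4280 / 574 = 7.456
  log(eta) = -1.31 + 7.456 = 6.146

6.146


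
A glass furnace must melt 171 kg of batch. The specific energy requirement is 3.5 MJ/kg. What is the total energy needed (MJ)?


Total energy = mass * specific energy
  E = 171 * 3.5 = 598.5 MJ

598.5 MJ


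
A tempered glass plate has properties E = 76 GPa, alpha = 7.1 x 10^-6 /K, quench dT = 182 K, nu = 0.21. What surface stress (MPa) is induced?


Tempering stress: sigma = E * alpha * dT / (1 - nu)
  E (MPa) = 76 * 1000 = 76000
  Numerator = 76000 * (7.1 x 10^-6) * 182 = 98.2072
  Denominator = 1 - 0.21 = 0.79
  sigma = 98.2072 / 0.79 = 124.3 MPa

124.3 MPa


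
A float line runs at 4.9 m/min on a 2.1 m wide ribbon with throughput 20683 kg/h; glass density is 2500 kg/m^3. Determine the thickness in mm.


Ribbon cross-section from mass balance:
  Volume rate = throughput / density = 20683 / 2500 = 8.2732 m^3/h
  thickness = volume rate / (speed * 60 * width), i.e.
  thickness = throughput / (60 * speed * width * density) * 1000
  thickness = 20683 / (60 * 4.9 * 2.1 * 2500) * 1000 = 13.4 mm

13.4 mm


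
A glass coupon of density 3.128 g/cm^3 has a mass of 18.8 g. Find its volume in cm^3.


Rearrange rho = m / V:
  V = m / rho
  V = 18.8 / 3.128 = 6.01 cm^3

6.01 cm^3


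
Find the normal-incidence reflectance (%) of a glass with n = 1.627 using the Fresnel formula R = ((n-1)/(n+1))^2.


Fresnel reflectance at normal incidence:
  R = ((n - 1)/(n + 1))^2
  (n - 1)/(n + 1) = (1.627 - 1)/(1.627 + 1) = 0.238675
  R = 0.238675^2 = 0.0569658
  R(%) = 0.0569658 * 100 = 5.697%

5.697%


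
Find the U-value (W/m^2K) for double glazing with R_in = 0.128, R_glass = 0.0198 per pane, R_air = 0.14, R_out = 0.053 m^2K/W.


Total thermal resistance (series):
  R_total = R_in + R_glass + R_air + R_glass + R_out
  R_total = 0.128 + 0.0198 + 0.14 + 0.0198 + 0.053 = 0.3606 m^2K/W
U-value = 1 / R_total = 1 / 0.3606 = 2.773 W/m^2K

2.773 W/m^2K


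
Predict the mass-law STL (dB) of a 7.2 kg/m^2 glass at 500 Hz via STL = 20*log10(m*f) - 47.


Mass law: STL = 20 * log10(m * f) - 47
  m * f = 7.2 * 500 = 3600
  log10(3600) = 3.5563
  STL = 20 * 3.5563 - 47 = 71.126 - 47 = 24.1 dB

24.1 dB


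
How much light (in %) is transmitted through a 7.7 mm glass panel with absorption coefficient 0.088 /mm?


Beer-Lambert law: T = exp(-alpha * thickness)
  exponent = -0.088 * 7.7 = -0.6776
  T = exp(-0.6776) = 0.5078
  Percentage = 0.5078 * 100 = 50.78%

50.78%


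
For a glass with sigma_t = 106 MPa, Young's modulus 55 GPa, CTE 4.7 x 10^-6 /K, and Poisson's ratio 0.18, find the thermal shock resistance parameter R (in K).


Thermal shock resistance: R = sigma * (1 - nu) / (E * alpha)
  Numerator = 106 * (1 - 0.18) = 86.92
  Denominator = 55 * 1000 * (4.7 x 10^-6) = 0.2585
  R = 86.92 / 0.2585 = 336.2 K

336.2 K


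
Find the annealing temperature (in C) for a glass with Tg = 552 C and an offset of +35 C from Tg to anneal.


The annealing temperature is Tg plus the offset:
  T_anneal = 552 + 35 = 587 C

587 C


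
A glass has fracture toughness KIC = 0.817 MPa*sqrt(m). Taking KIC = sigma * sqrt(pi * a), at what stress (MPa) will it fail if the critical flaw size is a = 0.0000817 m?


Rearrange KIC = sigma * sqrt(pi * a):
  sigma = KIC / sqrt(pi * a)
  sqrt(pi * 0.0000817) = 0.016021
  sigma = 0.817 / 0.016021 = 51.0 MPa

51.0 MPa


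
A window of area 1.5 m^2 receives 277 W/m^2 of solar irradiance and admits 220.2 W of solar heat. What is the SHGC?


Rearrange Q = Area * SHGC * Irradiance:
  SHGC = Q / (Area * Irradiance)
  SHGC = 220.2 / (1.5 * 277) = 0.53

0.53


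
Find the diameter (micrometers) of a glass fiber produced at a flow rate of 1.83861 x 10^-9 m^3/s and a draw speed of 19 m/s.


Cross-sectional area from continuity:
  A = Q / v = 1.83861 x 10^-9 / 19 = 9.676895 x 10^-11 m^2
Diameter from circular cross-section:
  d = sqrt(4A / pi) * 10^6 (m -> um)
  d = sqrt(4 * 9.676895 x 10^-11 / pi) * 10^6 = 11.1 um

11.1 um


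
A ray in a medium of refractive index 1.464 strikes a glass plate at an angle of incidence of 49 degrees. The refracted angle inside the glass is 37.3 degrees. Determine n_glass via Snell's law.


Apply Snell's law: n1 * sin(theta1) = n2 * sin(theta2)
  n2 = n1 * sin(theta1) / sin(theta2)
  sin(49) = 0.75471
  sin(37.3) = 0.605988
  n2 = 1.464 * 0.75471 / 0.605988 = 1.8233

1.8233


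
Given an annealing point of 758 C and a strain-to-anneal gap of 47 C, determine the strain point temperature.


Strain point = annealing point - difference:
  T_strain = 758 - 47 = 711 C

711 C


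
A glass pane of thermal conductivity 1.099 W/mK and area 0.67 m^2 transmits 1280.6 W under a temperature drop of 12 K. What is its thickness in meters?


Fourier's law: t = k * A * dT / Q
  t = 1.099 * 0.67 * 12 / 1280.6
  t = 8.83596 / 1280.6 = 0.0069 m

0.0069 m


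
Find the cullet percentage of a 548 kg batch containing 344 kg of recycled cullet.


Cullet ratio = (cullet mass / total batch mass) * 100
  Ratio = 344 / 548 * 100 = 62.77%

62.77%


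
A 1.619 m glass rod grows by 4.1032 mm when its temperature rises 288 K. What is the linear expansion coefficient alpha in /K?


Rearrange dL = alpha * L0 * dT for alpha:
  alpha = dL / (L0 * dT)
  alpha = (4.1032 / 1000) / (1.619 * 288) = 0.0000088 /K = 8.8 x 10^-6 /K

8.8 x 10^-6 /K


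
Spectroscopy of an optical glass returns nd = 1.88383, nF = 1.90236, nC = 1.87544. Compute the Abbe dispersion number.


Abbe number formula: Vd = (nd - 1) / (nF - nC)
  nd - 1 = 1.88383 - 1 = 0.88383
  nF - nC = 1.90236 - 1.87544 = 0.02692
  Vd = 0.88383 / 0.02692 = 32.83

32.83


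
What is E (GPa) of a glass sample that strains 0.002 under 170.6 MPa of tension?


Young's modulus: E = stress / strain
  E = 170.6 MPa / 0.002 = 85300 MPa
Convert to GPa: 85300 / 1000 = 85.3 GPa

85.3 GPa


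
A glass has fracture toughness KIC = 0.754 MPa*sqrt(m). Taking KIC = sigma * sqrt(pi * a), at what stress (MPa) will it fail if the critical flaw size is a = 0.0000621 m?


Rearrange KIC = sigma * sqrt(pi * a):
  sigma = KIC / sqrt(pi * a)
  sqrt(pi * 0.0000621) = 0.013968
  sigma = 0.754 / 0.013968 = 53.98 MPa

53.98 MPa


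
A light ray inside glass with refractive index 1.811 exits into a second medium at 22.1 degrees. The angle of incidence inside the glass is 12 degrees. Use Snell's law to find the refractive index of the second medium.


Apply Snell's law: n1 * sin(theta1) = n2 * sin(theta2)
  n2 = n1 * sin(theta1) / sin(theta2)
  sin(12) = 0.207912
  sin(22.1) = 0.376224
  n2 = 1.811 * 0.207912 / 0.376224 = 1.0008

1.0008


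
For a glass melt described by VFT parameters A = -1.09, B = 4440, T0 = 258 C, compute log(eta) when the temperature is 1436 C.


VFT equation: log(eta) = A + B / (T - T0)
  T - T0 = 1436 - 258 = 1178
  B / (T - T0) = 4440 / 1178 = 3.769
  log(eta) = -1.09 + 3.769 = 2.679

2.679


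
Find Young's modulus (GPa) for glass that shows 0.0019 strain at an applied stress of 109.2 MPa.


Young's modulus: E = stress / strain
  E = 109.2 MPa / 0.0019 = 57473.68 MPa
Convert to GPa: 57473.68 / 1000 = 57.47 GPa

57.47 GPa


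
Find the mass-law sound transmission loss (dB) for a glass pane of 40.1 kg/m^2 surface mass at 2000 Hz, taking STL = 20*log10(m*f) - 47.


Mass law: STL = 20 * log10(m * f) - 47
  m * f = 40.1 * 2000 = 80200
  log10(80200) = 4.90417
  STL = 20 * 4.90417 - 47 = 98.0834 - 47 = 51.1 dB

51.1 dB


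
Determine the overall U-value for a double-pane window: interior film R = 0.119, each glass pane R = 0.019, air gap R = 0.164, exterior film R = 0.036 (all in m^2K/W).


Total thermal resistance (series):
  R_total = R_in + R_glass + R_air + R_glass + R_out
  R_total = 0.119 + 0.019 + 0.164 + 0.019 + 0.036 = 0.357 m^2K/W
U-value = 1 / R_total = 1 / 0.357 = 2.801 W/m^2K

2.801 W/m^2K


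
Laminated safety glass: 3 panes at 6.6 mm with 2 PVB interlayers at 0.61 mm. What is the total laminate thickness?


Total thickness = glass contribution + PVB contribution
  Glass: 3 * 6.6 = 19.8 mm
  PVB: 2 * 0.61 = 1.22 mm
  Total = 19.8 + 1.22 = 21.02 mm

21.02 mm


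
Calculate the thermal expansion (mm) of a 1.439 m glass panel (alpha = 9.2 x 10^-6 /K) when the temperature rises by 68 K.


Thermal expansion formula: dL = alpha * L0 * dT
  dL = (9.2 x 10^-6) * 1.439 * 68 = 0.00090024 m
Convert to mm: 0.00090024 * 1000 = 0.9002 mm

0.9002 mm


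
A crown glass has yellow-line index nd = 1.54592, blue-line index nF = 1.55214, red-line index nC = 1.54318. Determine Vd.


Abbe number formula: Vd = (nd - 1) / (nF - nC)
  nd - 1 = 1.54592 - 1 = 0.54592
  nF - nC = 1.55214 - 1.54318 = 0.00896
  Vd = 0.54592 / 0.00896 = 60.93

60.93


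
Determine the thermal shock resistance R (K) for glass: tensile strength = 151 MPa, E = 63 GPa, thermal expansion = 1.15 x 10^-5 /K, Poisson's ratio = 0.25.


Thermal shock resistance: R = sigma * (1 - nu) / (E * alpha)
  Numerator = 151 * (1 - 0.25) = 113.25
  Denominator = 63 * 1000 * (1.15 x 10^-5) = 0.7245
  R = 113.25 / 0.7245 = 156.3 K

156.3 K


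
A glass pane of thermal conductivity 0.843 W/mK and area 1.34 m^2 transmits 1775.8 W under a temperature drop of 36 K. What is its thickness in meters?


Fourier's law: t = k * A * dT / Q
  t = 0.843 * 1.34 * 36 / 1775.8
  t = 40.66632 / 1775.8 = 0.0229 m

0.0229 m
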